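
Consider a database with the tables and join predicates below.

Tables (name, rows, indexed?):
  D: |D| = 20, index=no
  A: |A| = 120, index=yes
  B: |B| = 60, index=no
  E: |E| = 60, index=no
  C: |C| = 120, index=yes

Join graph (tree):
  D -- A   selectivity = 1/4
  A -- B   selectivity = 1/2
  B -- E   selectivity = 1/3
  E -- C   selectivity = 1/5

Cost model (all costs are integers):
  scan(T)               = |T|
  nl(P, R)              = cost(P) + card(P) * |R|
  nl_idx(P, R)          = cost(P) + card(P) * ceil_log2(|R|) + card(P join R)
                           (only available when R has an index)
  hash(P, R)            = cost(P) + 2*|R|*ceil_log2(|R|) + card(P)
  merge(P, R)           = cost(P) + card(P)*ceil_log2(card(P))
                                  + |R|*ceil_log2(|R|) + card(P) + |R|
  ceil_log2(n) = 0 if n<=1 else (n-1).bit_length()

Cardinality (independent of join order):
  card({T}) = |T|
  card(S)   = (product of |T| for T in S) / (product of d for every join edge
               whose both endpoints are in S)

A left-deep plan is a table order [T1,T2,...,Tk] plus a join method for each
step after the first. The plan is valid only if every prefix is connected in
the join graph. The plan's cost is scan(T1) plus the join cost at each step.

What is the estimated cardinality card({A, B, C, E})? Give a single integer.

Tables in S: A(120), B(60), C(120), E(60)
Edges inside S: A-B(d=2), B-E(d=3), E-C(d=5)
numerator = 120 * 60 * 120 * 60 = 51840000
denominator = 2 * 3 * 5 = 30
card(S) = 51840000 / 30 = 1728000

1728000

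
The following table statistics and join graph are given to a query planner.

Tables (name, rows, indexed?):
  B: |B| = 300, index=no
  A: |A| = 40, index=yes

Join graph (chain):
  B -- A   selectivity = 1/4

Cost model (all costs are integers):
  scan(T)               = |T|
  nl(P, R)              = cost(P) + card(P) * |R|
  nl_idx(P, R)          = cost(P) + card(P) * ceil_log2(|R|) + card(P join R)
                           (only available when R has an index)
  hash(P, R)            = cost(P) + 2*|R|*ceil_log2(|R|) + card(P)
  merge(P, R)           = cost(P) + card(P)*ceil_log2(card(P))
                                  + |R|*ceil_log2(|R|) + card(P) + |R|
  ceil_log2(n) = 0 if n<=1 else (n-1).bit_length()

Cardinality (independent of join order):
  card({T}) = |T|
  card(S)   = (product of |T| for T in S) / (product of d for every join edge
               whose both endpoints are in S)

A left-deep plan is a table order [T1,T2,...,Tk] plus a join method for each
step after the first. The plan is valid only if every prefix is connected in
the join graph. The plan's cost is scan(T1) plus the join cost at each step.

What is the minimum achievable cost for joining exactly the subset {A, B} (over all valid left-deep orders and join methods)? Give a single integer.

1080

Selinger DP over subsets of {A,B}:
  {B}: scan cost=300, card=300
  {A}: scan cost=40, card=40
  {AB}: card=3000; try (A,hash)→1080, (B,merge)→3320, (A,merge)→3580, (A,nl_idx)→5100, (B,hash)→5480, (B,nl)→12040 …(+1); best=1080 via (A,hash)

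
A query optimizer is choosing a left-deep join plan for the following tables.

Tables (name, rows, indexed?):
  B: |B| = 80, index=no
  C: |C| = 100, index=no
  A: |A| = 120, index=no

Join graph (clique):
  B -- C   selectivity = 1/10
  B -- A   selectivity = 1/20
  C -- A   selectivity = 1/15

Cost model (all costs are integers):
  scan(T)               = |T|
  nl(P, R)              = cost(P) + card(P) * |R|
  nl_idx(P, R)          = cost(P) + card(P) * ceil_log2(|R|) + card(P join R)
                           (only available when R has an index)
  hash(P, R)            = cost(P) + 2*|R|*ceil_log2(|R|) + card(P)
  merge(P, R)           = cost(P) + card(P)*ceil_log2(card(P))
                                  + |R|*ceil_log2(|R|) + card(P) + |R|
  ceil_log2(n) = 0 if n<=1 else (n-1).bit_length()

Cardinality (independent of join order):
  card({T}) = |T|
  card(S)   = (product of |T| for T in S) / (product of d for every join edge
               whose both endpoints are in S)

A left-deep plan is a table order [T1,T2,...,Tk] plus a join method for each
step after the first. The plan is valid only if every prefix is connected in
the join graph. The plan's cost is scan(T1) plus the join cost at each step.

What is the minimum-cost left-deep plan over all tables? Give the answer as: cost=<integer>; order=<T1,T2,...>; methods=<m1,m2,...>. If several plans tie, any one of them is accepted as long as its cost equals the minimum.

cost=3240; order=A,B,C; methods=hash,hash

Selinger DP (subsets sized 1..n):
  {B}: scan cost=80, card=80
  {C}: scan cost=100, card=100
  {A}: scan cost=120, card=120
  {BC}: card=800; try (B,hash)→1320, (C,merge)→1520, (B,merge)→1540, (C,hash)→1560, (C,nl)→8080, (B,nl)→8100; best=1320 via (B,hash)
  {AB}: card=480; try (B,hash)→1360, (A,merge)→1680, (B,merge)→1720, (A,hash)→1840, (A,nl)→9680, (B,nl)→9720; best=1360 via (B,hash)
  {AC}: card=800; try (C,hash)→1640, (A,merge)→1860, (C,merge)→1880, (A,hash)→1880, (A,nl)→12100, (C,nl)→12120; best=1640 via (C,hash)
  {ABC}: card=320; try (C,hash)→3240, (B,hash)→3560, (A,hash)→3800, (C,merge)→6960, (B,merge)→11080, (A,merge)→11080 …(+3); best=3240 via (C,hash)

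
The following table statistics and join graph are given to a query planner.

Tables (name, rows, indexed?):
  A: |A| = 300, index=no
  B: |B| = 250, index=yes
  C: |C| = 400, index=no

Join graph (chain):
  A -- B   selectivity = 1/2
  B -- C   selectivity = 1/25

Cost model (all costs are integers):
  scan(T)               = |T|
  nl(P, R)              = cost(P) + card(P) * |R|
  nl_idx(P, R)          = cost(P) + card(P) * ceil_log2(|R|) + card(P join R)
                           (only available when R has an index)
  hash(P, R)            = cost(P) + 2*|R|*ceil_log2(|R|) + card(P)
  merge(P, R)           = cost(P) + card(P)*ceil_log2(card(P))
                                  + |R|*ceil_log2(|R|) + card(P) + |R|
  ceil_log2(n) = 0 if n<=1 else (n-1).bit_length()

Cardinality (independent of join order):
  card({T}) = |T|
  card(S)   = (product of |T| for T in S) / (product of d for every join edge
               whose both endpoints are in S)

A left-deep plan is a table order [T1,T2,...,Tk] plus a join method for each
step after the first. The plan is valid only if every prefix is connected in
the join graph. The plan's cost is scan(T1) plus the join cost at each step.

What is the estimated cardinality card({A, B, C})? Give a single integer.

600000

Tables in S: A(300), B(250), C(400)
Edges inside S: A-B(d=2), B-C(d=25)
numerator = 300 * 250 * 400 = 30000000
denominator = 2 * 25 = 50
card(S) = 30000000 / 50 = 600000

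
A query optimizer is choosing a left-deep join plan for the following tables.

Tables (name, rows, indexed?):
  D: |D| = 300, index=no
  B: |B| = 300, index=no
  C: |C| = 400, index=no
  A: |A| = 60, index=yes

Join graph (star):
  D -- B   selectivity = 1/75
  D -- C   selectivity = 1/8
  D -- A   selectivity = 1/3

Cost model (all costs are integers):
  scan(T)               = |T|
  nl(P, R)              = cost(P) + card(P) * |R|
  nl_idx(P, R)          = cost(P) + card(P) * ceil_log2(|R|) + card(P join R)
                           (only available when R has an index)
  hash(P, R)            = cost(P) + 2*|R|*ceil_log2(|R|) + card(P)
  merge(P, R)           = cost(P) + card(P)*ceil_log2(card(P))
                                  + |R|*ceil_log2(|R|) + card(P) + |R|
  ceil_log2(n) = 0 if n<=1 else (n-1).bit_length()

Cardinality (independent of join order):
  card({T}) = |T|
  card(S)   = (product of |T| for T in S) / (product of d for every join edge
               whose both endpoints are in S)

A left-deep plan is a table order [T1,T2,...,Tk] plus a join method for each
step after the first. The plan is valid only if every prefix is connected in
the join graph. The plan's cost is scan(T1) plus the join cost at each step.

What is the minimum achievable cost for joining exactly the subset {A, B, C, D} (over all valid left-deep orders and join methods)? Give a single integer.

Selinger DP over subsets of {A,B,C,D}:
  {D}: scan cost=300, card=300
  {B}: scan cost=300, card=300
  {C}: scan cost=400, card=400
  {A}: scan cost=60, card=60
  {BD}: card=1200; try (D,hash)→6000, (B,hash)→6000, (D,merge)→6300, (B,merge)→6300, (D,nl)→90300, (B,nl)→90300; best=6000 via (D,hash)
  {CD}: card=15000; try (D,hash)→6200, (C,merge)→7300, (D,merge)→7400, (C,hash)→7800, (C,nl)→120300, (D,nl)→120400; best=6200 via (D,hash)
  {AD}: card=6000; try (A,hash)→1320, (D,merge)→3480, (A,merge)→3720, (D,hash)→5520, (A,nl_idx)→8100, (D,nl)→18060 …(+1); best=1320 via (A,hash)
  {BCD}: card=60000; try (C,hash)→14400, (C,merge)→24400, (B,hash)→26600, (B,merge)→234200, (C,nl)→486000, (B,nl)→4506200; best=14400 via (C,hash)
  {ABD}: card=24000; try (A,hash)→7920, (B,hash)→12720, (A,merge)→20820, (A,nl_idx)→37200, (A,nl)→78000, (B,merge)→88320 …(+1); best=7920 via (A,hash)
  {ACD}: card=300000; try (C,hash)→14520, (A,hash)→21920, (C,merge)→89320, (A,merge)→231620, (A,nl_idx)→396200, (A,nl)→906200 …(+1); best=14520 via (C,hash)
  {ABCD}: card=1200000; try (C,hash)→39120, (A,hash)→75120, (B,hash)→319920, (C,merge)→395920, (A,merge)→1034820, (A,nl_idx)→1574400 …(+4); best=39120 via (C,hash)

39120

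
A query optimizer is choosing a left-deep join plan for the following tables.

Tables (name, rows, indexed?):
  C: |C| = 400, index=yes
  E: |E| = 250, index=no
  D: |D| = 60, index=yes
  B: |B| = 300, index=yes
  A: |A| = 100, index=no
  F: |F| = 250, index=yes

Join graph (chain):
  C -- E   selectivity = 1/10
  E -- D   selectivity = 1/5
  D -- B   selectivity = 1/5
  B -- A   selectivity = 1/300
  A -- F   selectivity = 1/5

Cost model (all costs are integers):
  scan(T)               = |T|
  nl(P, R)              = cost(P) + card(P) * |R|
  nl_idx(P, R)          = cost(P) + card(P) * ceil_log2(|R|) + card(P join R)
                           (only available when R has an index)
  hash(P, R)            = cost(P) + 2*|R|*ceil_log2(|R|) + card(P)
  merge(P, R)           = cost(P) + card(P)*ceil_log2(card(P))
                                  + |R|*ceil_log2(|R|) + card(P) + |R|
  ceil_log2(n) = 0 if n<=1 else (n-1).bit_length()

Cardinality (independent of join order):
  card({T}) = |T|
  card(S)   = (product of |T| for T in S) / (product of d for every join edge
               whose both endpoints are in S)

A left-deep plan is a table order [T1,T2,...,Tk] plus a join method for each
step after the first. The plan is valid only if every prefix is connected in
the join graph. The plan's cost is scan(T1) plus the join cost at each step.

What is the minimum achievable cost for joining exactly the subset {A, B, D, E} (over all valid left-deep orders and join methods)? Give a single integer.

Selinger DP over subsets of {A,B,D,E}:
  {E}: scan cost=250, card=250
  {D}: scan cost=60, card=60
  {B}: scan cost=300, card=300
  {A}: scan cost=100, card=100
  {DE}: card=3000; try (D,hash)→1220, (E,merge)→2730, (D,merge)→2920, (E,hash)→4120, (D,nl_idx)→4750, (E,nl)→15060 …(+1); best=1220 via (D,hash)
  {BD}: card=3600; try (D,hash)→1320, (B,merge)→3480, (D,merge)→3720, (B,nl_idx)→4200, (B,hash)→5520, (D,nl_idx)→5700 …(+2); best=1320 via (D,hash)
  {AB}: card=100; try (B,nl_idx)→1100, (A,hash)→2000, (B,merge)→3900, (A,merge)→4100, (B,hash)→5600, (B,nl)→30100 …(+1); best=1100 via (B,nl_idx)
  {BDE}: card=180000; try (E,hash)→8920, (B,hash)→9620, (B,merge)→43220, (E,merge)→50370, (B,nl_idx)→208220, (B,nl)→901220 …(+1); best=8920 via (E,hash)
  {ABD}: card=1200; try (D,hash)→1920, (D,merge)→2320, (D,nl_idx)→2900, (A,hash)→6320, (D,nl)→7100, (A,merge)→48920 …(+1); best=1920 via (D,hash)
  {ABDE}: card=60000; try (E,hash)→7120, (E,merge)→18570, (A,hash)→190320, (E,nl)→301920, (A,merge)→3429720, (A,nl)→18008920; best=7120 via (E,hash)

7120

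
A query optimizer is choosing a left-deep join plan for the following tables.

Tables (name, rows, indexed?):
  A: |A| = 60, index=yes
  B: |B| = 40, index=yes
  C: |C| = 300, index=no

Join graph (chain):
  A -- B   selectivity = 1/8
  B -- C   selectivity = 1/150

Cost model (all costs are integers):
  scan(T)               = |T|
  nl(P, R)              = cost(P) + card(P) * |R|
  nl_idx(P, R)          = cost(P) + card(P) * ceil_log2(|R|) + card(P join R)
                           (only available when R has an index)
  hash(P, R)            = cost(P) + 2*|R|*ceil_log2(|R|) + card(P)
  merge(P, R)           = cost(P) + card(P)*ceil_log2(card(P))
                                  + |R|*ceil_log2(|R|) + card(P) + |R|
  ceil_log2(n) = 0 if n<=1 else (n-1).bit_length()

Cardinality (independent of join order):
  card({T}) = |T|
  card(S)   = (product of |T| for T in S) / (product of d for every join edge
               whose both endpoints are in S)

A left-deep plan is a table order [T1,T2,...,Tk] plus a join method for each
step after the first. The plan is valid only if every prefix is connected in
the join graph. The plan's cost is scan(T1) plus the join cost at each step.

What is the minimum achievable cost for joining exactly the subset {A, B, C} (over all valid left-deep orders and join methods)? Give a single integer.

Selinger DP over subsets of {A,B,C}:
  {A}: scan cost=60, card=60
  {B}: scan cost=40, card=40
  {C}: scan cost=300, card=300
  {AB}: card=300; try (A,nl_idx)→580, (B,hash)→600, (B,nl_idx)→720, (A,merge)→740, (B,merge)→760, (A,hash)→800 …(+2); best=580 via (A,nl_idx)
  {BC}: card=80; try (B,hash)→1080, (B,nl_idx)→2180, (C,merge)→3320, (B,merge)→3580, (C,hash)→5480, (C,nl)→12040 …(+1); best=1080 via (B,hash)
  {ABC}: card=600; try (A,hash)→1880, (A,merge)→2140, (A,nl_idx)→2160, (A,nl)→5880, (C,hash)→6280, (C,merge)→6580 …(+1); best=1880 via (A,hash)

1880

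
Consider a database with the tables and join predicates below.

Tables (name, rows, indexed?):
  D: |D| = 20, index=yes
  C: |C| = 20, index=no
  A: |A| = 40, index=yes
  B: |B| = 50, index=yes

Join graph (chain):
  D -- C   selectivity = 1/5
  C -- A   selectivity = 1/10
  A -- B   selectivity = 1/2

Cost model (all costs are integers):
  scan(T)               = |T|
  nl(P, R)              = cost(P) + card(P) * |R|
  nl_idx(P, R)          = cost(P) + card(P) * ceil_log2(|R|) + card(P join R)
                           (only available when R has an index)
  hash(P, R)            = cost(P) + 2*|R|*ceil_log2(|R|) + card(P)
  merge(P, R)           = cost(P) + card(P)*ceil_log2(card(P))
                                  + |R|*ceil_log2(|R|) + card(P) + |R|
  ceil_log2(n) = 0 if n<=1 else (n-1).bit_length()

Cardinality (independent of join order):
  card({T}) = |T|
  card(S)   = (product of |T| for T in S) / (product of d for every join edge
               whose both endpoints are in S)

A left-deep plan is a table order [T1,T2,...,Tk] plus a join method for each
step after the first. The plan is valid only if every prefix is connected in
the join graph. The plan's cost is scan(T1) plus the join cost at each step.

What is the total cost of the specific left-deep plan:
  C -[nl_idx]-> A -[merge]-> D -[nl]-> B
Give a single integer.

step 1: scan C: cost=20, card=20
step 2: join A via nl_idx
    card(P join A) = 20*40/(10) = 80
    cost = 20 + 20*6 + 80 = 220
step 3: join D via merge
    card(P join D) = 80*20/(5) = 320
    cost = 220 + 80*7 + 20*5 + 80 + 20 = 980
step 4: join B via nl
    card(P join B) = 320*50/(2) = 8000
    cost = 980 + 320*50 = 16980

16980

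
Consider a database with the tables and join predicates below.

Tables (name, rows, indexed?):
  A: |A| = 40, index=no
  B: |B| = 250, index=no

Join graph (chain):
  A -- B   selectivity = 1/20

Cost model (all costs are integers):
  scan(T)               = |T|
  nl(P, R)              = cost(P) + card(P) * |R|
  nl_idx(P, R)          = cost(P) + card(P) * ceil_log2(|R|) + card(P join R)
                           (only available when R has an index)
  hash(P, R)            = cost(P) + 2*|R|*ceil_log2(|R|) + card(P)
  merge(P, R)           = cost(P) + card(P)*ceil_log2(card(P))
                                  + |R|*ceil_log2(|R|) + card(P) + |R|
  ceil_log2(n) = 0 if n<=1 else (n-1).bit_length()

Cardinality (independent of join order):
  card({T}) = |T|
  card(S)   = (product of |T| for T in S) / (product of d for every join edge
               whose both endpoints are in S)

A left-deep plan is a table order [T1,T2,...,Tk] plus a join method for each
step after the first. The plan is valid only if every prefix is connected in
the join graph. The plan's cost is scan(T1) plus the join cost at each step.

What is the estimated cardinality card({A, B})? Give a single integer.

Tables in S: A(40), B(250)
Edges inside S: A-B(d=20)
numerator = 40 * 250 = 10000
denominator = 20 = 20
card(S) = 10000 / 20 = 500

500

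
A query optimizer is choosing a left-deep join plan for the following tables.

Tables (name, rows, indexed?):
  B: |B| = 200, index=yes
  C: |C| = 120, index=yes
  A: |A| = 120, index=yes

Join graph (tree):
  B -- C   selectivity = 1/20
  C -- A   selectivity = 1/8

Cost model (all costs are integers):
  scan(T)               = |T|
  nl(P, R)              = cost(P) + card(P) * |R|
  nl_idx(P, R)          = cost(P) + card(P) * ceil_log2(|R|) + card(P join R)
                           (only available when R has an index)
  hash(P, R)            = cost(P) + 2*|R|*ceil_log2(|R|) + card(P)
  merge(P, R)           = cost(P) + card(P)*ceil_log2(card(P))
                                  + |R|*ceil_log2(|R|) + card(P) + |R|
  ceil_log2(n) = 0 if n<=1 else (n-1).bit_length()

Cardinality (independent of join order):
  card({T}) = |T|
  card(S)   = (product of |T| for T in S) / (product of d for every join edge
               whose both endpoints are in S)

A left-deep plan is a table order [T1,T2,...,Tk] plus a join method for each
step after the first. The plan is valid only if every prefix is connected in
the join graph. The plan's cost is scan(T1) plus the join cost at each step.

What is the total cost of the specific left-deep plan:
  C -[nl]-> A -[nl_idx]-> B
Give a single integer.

step 1: scan C: cost=120, card=120
step 2: join A via nl
    card(P join A) = 120*120/(8) = 1800
    cost = 120 + 120*120 = 14520
step 3: join B via nl_idx
    card(P join B) = 1800*200/(20) = 18000
    cost = 14520 + 1800*8 + 18000 = 46920

46920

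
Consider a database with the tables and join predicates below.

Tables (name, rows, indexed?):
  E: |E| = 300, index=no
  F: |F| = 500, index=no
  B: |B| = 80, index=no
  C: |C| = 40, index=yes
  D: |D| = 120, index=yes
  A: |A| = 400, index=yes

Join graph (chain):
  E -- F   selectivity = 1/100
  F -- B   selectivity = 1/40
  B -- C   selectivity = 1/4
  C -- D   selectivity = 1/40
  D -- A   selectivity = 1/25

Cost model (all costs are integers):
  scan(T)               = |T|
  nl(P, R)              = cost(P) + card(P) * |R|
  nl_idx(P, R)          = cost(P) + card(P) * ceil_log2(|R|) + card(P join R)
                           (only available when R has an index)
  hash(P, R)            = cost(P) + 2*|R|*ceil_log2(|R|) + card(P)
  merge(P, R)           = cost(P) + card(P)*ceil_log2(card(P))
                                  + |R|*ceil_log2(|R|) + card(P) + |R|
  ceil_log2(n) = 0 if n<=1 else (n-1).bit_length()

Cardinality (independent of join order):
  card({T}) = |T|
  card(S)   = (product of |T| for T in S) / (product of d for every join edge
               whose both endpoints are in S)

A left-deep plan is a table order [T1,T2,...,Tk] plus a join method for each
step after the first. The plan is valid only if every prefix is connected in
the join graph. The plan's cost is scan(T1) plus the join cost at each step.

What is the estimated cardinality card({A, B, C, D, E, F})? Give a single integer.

1440000

Tables in S: A(400), B(80), C(40), D(120), E(300), F(500)
Edges inside S: E-F(d=100), F-B(d=40), B-C(d=4), C-D(d=40), D-A(d=25)
numerator = 400 * 80 * 40 * 120 * 300 * 500 = 23040000000000
denominator = 100 * 40 * 4 * 40 * 25 = 16000000
card(S) = 23040000000000 / 16000000 = 1440000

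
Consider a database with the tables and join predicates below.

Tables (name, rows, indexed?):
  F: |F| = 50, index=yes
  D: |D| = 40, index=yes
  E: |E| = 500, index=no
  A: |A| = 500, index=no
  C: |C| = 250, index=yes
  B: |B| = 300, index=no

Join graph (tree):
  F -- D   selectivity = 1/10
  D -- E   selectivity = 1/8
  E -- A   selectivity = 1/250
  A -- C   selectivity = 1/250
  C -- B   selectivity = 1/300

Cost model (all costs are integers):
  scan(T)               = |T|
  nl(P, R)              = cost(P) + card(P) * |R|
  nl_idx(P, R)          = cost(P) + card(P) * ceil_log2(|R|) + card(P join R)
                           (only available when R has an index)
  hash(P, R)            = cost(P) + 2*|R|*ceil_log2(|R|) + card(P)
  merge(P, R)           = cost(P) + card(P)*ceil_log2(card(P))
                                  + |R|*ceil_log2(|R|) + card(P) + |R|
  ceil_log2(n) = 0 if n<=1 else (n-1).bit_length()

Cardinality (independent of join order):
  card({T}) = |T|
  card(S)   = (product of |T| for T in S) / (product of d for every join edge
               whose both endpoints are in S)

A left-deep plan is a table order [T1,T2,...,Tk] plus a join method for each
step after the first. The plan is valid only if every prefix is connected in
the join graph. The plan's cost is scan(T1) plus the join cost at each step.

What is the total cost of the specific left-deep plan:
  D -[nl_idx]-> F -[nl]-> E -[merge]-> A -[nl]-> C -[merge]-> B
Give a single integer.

step 1: scan D: cost=40, card=40
step 2: join F via nl_idx
    card(P join F) = 40*50/(10) = 200
    cost = 40 + 40*6 + 200 = 480
step 3: join E via nl
    card(P join E) = 200*500/(8) = 12500
    cost = 480 + 200*500 = 100480
step 4: join A via merge
    card(P join A) = 12500*500/(250) = 25000
    cost = 100480 + 12500*14 + 500*9 + 12500 + 500 = 292980
step 5: join C via nl
    card(P join C) = 25000*250/(250) = 25000
    cost = 292980 + 25000*250 = 6542980
step 6: join B via merge
    card(P join B) = 25000*300/(300) = 25000
    cost = 6542980 + 25000*15 + 300*9 + 25000 + 300 = 6945980

6945980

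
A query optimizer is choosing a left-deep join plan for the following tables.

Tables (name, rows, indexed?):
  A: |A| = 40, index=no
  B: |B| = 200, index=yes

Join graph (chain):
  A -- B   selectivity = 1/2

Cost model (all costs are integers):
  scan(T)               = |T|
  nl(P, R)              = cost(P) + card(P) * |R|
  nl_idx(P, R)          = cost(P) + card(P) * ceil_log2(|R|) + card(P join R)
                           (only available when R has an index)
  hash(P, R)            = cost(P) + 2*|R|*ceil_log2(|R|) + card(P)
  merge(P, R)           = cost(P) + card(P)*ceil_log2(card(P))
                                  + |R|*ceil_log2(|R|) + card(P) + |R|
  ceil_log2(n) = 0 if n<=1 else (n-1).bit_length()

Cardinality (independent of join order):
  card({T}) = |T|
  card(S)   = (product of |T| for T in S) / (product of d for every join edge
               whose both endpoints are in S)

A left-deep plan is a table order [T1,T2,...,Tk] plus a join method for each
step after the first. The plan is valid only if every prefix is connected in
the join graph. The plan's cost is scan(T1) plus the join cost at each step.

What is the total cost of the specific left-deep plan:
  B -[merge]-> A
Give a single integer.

2280

step 1: scan B: cost=200, card=200
step 2: join A via merge
    card(P join A) = 200*40/(2) = 4000
    cost = 200 + 200*8 + 40*6 + 200 + 40 = 2280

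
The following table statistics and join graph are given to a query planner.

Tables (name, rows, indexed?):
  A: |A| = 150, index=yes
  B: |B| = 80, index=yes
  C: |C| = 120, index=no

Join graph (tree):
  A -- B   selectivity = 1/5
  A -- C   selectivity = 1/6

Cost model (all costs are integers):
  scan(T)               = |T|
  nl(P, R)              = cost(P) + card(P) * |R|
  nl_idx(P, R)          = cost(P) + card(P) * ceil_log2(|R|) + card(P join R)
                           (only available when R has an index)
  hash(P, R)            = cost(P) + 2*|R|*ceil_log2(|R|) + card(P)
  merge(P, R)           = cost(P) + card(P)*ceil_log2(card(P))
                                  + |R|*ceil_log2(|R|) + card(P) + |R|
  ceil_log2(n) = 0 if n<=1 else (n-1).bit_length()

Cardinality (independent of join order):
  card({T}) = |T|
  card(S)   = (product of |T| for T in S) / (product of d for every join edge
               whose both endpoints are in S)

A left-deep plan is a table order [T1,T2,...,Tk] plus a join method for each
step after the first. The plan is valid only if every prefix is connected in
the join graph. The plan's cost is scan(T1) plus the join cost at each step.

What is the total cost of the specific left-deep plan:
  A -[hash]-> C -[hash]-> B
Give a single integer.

step 1: scan A: cost=150, card=150
step 2: join C via hash
    card(P join C) = 150*120/(6) = 3000
    cost = 150 + 2*120*7 + 150 = 1980
step 3: join B via hash
    card(P join B) = 3000*80/(5) = 48000
    cost = 1980 + 2*80*7 + 3000 = 6100

6100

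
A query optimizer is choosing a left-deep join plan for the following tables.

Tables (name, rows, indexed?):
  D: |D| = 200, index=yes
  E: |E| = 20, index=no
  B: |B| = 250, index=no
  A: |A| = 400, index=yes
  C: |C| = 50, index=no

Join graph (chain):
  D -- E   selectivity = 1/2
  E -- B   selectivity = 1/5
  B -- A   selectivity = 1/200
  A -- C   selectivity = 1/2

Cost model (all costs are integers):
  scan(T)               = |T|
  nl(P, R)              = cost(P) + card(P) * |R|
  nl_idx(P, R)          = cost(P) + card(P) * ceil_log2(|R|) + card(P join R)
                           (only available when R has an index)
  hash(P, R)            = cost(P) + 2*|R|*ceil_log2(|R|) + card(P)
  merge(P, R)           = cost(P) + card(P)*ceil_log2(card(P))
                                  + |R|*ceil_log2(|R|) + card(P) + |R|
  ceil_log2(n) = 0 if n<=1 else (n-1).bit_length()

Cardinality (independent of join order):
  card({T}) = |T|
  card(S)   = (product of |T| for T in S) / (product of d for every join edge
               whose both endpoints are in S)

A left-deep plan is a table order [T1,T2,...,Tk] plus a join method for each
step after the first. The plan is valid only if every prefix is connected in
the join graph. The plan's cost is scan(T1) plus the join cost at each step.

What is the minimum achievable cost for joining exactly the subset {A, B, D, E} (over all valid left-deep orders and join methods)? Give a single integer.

Selinger DP over subsets of {A,B,D,E}:
  {D}: scan cost=200, card=200
  {E}: scan cost=20, card=20
  {B}: scan cost=250, card=250
  {A}: scan cost=400, card=400
  {DE}: card=2000; try (E,hash)→600, (D,merge)→1940, (E,merge)→2120, (D,nl_idx)→2180, (D,hash)→3240, (D,nl)→4020 …(+1); best=600 via (E,hash)
  {BE}: card=1000; try (E,hash)→700, (B,merge)→2390, (E,merge)→2620, (B,hash)→4040, (B,nl)→5020, (E,nl)→5250; best=700 via (E,hash)
  {AB}: card=500; try (A,nl_idx)→3000, (B,hash)→4800, (A,merge)→6500, (B,merge)→6650, (A,hash)→7700, (A,nl)→100250 …(+1); best=3000 via (A,nl_idx)
  {BDE}: card=100000; try (D,hash)→4900, (B,hash)→6600, (D,merge)→13500, (B,merge)→26850, (D,nl_idx)→108700, (D,nl)→200700 …(+1); best=4900 via (D,hash)
  {ABE}: card=2000; try (E,hash)→3700, (E,merge)→8120, (A,hash)→8900, (A,nl_idx)→11700, (E,nl)→13000, (A,merge)→15700 …(+1); best=3700 via (E,hash)
  {ABDE}: card=200000; try (D,hash)→8900, (D,merge)→29500, (A,hash)→112100, (D,nl_idx)→219700, (D,nl)→403700, (A,nl_idx)→1104900 …(+2); best=8900 via (D,hash)

8900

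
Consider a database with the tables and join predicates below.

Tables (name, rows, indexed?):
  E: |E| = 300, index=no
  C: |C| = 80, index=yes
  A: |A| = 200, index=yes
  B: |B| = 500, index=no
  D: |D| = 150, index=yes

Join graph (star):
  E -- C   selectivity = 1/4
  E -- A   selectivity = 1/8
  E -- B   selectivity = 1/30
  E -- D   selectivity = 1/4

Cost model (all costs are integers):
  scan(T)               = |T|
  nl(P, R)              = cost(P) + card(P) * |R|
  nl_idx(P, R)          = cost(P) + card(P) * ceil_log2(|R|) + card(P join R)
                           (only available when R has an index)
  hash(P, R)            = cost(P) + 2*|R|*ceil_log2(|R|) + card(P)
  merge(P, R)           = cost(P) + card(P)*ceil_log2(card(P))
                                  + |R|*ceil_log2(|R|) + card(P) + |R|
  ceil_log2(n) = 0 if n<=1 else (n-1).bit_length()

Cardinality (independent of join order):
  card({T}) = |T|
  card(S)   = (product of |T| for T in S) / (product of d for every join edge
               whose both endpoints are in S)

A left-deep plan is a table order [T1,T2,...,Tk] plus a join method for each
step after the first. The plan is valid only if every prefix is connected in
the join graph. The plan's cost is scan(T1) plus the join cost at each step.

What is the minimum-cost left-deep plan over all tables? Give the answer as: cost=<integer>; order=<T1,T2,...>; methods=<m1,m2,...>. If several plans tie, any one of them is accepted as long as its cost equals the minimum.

cost=2618120; order=B,E,C,A,D; methods=hash,hash,hash,hash

Selinger DP (subsets sized 1..n):
  {E}: scan cost=300, card=300
  {C}: scan cost=80, card=80
  {A}: scan cost=200, card=200
  {B}: scan cost=500, card=500
  {D}: scan cost=150, card=150
  {CE}: card=6000; try (C,hash)→1720, (E,merge)→3720, (C,merge)→3940, (E,hash)→5560, (C,nl_idx)→8400, (E,nl)→24080 …(+1); best=1720 via (C,hash)
  {AE}: card=7500; try (A,hash)→3800, (E,merge)→5000, (A,merge)→5100, (E,hash)→5800, (A,nl_idx)→10200, (E,nl)→60200 …(+1); best=3800 via (A,hash)
  {BE}: card=5000; try (E,hash)→6400, (B,merge)→8300, (E,merge)→8500, (B,hash)→9600, (B,nl)→150300, (E,nl)→150500; best=6400 via (E,hash)
  {DE}: card=11250; try (D,hash)→3000, (E,merge)→4500, (D,merge)→4650, (E,hash)→5700, (D,nl_idx)→13950, (E,nl)→45150 …(+1); best=3000 via (D,hash)
  {ACE}: card=150000; try (A,hash)→10920, (C,hash)→12420, (A,merge)→87520, (C,merge)→109440, (A,nl_idx)→199720, (C,nl_idx)→206300 …(+2); best=10920 via (A,hash)
  {BCE}: card=100000; try (C,hash)→12520, (B,hash)→16720, (C,merge)→77040, (B,merge)→90720, (C,nl_idx)→141400, (C,nl)→406400 …(+1); best=12520 via (C,hash)
  {CDE}: card=225000; try (D,hash)→10120, (C,hash)→15370, (D,merge)→87070, (C,merge)→172390, (D,nl_idx)→274720, (C,nl_idx)→306750 …(+2); best=10120 via (D,hash)
  {ABE}: card=125000; try (A,hash)→14600, (B,hash)→20300, (A,merge)→78200, (B,merge)→113800, (A,nl_idx)→171400, (A,nl)→1006400 …(+1); best=14600 via (A,hash)
  {ADE}: card=281250; try (D,hash)→13700, (A,hash)→17450, (D,merge)→110150, (A,merge)→173550, (D,nl_idx)→345050, (A,nl_idx)→374250 …(+2); best=13700 via (D,hash)
  {BDE}: card=187500; try (D,hash)→13800, (B,hash)→23250, (D,merge)→77750, (B,merge)→176750, (D,nl_idx)→233900, (D,nl)→756400 …(+1); best=13800 via (D,hash)
  {ABCE}: card=2500000; try (A,hash)→115720, (C,hash)→140720, (B,hash)→169920, (A,merge)→1814320, (C,merge)→2265240, (B,merge)→2865920 …(+5); best=115720 via (A,hash)
  {ACDE}: card=5625000; try (D,hash)→163320, (A,hash)→238320, (C,hash)→296070, (D,merge)→2862270, (A,merge)→4286920, (C,merge)→5639340 …(+6); best=163320 via (D,hash)
  {BCDE}: card=3750000; try (D,hash)→114920, (C,hash)→202420, (B,hash)→244120, (D,merge)→1813870, (C,merge)→3576940, (B,merge)→4290120 …(+5); best=114920 via (D,hash)
  {ABDE}: card=4687500; try (D,hash)→142000, (A,hash)→204500, (B,hash)→303950, (D,merge)→2265950, (A,merge)→3578100, (B,merge)→5643700 …(+5); best=142000 via (D,hash)
  {ABCDE}: card=93750000; try (D,hash)→2618120, (A,hash)→3868120, (C,hash)→4830620, (B,hash)→5797320, (D,merge)→57617070, (A,merge)→86366720 …(+9); best=2618120 via (D,hash)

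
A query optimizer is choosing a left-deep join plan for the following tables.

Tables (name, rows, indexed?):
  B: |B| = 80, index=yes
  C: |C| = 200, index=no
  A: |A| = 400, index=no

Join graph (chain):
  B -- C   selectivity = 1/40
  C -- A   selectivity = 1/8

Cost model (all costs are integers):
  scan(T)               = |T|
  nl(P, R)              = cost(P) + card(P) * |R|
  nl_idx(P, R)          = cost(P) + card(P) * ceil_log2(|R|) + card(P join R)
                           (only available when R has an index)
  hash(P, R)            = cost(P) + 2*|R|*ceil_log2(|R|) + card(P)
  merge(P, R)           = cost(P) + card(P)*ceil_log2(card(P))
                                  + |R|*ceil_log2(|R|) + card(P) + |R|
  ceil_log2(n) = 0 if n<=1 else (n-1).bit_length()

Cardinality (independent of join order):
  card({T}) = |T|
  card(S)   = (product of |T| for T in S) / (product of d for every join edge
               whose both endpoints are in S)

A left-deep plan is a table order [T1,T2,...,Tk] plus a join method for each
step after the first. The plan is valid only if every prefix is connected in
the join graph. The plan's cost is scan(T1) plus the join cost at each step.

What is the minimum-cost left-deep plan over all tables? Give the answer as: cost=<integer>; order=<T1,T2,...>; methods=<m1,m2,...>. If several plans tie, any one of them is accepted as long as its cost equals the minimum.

cost=9120; order=C,B,A; methods=hash,hash

Selinger DP (subsets sized 1..n):
  {B}: scan cost=80, card=80
  {C}: scan cost=200, card=200
  {A}: scan cost=400, card=400
  {BC}: card=400; try (B,hash)→1520, (B,nl_idx)→2000, (C,merge)→2520, (B,merge)→2640, (C,hash)→3360, (C,nl)→16080 …(+1); best=1520 via (B,hash)
  {AC}: card=10000; try (C,hash)→4000, (A,merge)→6000, (C,merge)→6200, (A,hash)→7600, (A,nl)→80200, (C,nl)→80400; best=4000 via (C,hash)
  {ABC}: card=20000; try (A,hash)→9120, (A,merge)→9520, (B,hash)→15120, (B,nl_idx)→94000, (B,merge)→154640, (A,nl)→161520 …(+1); best=9120 via (A,hash)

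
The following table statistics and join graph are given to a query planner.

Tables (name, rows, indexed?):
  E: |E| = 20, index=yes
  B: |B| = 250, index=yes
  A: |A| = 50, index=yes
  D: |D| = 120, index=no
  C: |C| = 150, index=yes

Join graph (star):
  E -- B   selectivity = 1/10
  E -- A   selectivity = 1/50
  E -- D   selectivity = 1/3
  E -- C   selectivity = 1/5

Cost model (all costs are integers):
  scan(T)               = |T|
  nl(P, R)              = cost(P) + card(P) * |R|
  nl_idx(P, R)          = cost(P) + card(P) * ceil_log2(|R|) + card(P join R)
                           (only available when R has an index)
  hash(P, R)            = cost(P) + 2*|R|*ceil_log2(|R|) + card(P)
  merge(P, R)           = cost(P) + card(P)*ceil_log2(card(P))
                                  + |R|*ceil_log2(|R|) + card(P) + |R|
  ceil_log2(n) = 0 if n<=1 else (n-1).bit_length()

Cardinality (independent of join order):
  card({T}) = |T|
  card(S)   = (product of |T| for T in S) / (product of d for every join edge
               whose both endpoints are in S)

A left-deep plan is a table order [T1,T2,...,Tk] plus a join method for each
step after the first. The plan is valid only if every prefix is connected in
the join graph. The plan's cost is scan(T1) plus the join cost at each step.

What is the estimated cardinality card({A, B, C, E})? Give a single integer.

15000

Tables in S: A(50), B(250), C(150), E(20)
Edges inside S: E-B(d=10), E-A(d=50), E-C(d=5)
numerator = 50 * 250 * 150 * 20 = 37500000
denominator = 10 * 50 * 5 = 2500
card(S) = 37500000 / 2500 = 15000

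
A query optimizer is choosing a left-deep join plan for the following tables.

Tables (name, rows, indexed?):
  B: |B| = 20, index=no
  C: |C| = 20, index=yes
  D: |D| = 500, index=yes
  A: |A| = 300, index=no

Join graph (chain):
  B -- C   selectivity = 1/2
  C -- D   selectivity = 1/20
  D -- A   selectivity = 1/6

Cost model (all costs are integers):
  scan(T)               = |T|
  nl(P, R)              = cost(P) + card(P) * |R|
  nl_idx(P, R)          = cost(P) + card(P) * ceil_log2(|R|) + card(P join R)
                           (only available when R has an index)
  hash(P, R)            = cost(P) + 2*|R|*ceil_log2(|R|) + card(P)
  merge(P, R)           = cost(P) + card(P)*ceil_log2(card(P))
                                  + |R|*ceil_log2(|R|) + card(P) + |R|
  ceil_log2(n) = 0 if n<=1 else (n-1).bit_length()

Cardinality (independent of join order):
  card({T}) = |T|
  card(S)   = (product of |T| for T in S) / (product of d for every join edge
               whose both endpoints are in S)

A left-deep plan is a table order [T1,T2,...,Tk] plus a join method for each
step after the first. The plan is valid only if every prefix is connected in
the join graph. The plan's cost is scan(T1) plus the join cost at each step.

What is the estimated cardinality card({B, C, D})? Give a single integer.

5000

Tables in S: B(20), C(20), D(500)
Edges inside S: B-C(d=2), C-D(d=20)
numerator = 20 * 20 * 500 = 200000
denominator = 2 * 20 = 40
card(S) = 200000 / 40 = 5000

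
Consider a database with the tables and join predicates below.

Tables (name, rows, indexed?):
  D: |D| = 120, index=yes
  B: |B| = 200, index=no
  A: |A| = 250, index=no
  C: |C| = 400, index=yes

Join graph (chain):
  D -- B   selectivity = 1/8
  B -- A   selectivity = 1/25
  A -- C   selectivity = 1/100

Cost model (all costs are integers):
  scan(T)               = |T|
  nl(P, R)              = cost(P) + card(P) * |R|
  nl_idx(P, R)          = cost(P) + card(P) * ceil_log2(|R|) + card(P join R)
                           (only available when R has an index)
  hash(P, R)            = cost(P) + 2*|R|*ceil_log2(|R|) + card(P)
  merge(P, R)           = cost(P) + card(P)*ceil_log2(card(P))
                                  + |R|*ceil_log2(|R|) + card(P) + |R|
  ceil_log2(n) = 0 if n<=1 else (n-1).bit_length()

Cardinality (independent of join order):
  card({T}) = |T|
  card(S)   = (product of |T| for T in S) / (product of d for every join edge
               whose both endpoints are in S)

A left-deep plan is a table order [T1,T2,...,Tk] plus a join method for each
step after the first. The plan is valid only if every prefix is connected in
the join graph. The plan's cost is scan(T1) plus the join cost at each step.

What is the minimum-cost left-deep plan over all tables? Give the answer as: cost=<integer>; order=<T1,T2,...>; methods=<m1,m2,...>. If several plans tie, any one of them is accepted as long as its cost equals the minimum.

cost=17380; order=A,C,B,D; methods=nl_idx,hash,hash

Selinger DP (subsets sized 1..n):
  {D}: scan cost=120, card=120
  {B}: scan cost=200, card=200
  {A}: scan cost=250, card=250
  {C}: scan cost=400, card=400
  {BD}: card=3000; try (D,hash)→2080, (B,merge)→2880, (D,merge)→2960, (B,hash)→3440, (D,nl_idx)→4600, (B,nl)→24120 …(+1); best=2080 via (D,hash)
  {AB}: card=2000; try (B,hash)→3700, (A,merge)→4250, (B,merge)→4300, (A,hash)→4400, (A,nl)→50200, (B,nl)→50250; best=3700 via (B,hash)
  {AC}: card=1000; try (C,nl_idx)→3500, (A,hash)→4800, (C,merge)→6500, (A,merge)→6650, (C,hash)→7700, (C,nl)→100250 …(+1); best=3500 via (C,nl_idx)
  {ABD}: card=30000; try (D,hash)→7380, (A,hash)→9080, (D,merge)→28660, (A,merge)→43330, (D,nl_idx)→47700, (D,nl)→243700 …(+1); best=7380 via (D,hash)
  {ABC}: card=8000; try (B,hash)→7700, (C,hash)→12900, (B,merge)→16300, (C,nl_idx)→29700, (C,merge)→31700, (B,nl)→203500 …(+1); best=7700 via (B,hash)
  {ABCD}: card=120000; try (D,hash)→17380, (C,hash)→44580, (D,merge)→120660, (D,nl_idx)→183700, (C,nl_idx)→397380, (C,merge)→491380 …(+2); best=17380 via (D,hash)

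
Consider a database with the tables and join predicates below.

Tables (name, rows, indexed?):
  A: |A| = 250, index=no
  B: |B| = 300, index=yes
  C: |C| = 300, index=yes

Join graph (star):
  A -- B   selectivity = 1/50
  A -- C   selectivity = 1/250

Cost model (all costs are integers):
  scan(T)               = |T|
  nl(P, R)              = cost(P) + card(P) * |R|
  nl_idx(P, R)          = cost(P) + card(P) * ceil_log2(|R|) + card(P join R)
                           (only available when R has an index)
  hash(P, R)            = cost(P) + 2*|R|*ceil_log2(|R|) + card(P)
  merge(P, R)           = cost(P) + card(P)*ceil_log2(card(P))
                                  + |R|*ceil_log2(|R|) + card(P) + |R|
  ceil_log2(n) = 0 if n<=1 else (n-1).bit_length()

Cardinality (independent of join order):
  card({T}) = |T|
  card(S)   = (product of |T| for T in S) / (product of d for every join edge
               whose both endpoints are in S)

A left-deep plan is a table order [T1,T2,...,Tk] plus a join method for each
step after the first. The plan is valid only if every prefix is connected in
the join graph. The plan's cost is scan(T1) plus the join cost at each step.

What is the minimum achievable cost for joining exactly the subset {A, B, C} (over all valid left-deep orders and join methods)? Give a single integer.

Selinger DP over subsets of {A,B,C}:
  {A}: scan cost=250, card=250
  {B}: scan cost=300, card=300
  {C}: scan cost=300, card=300
  {AB}: card=1500; try (B,nl_idx)→4000, (A,hash)→4600, (B,merge)→5500, (A,merge)→5550, (B,hash)→5900, (B,nl)→75250 …(+1); best=4000 via (B,nl_idx)
  {AC}: card=300; try (C,nl_idx)→2800, (A,hash)→4600, (C,merge)→5500, (A,merge)→5550, (C,hash)→5900, (C,nl)→75250 …(+1); best=2800 via (C,nl_idx)
  {ABC}: card=1800; try (B,nl_idx)→7300, (B,hash)→8500, (B,merge)→8800, (C,hash)→10900, (C,nl_idx)→19300, (C,merge)→25000 …(+2); best=7300 via (B,nl_idx)

7300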